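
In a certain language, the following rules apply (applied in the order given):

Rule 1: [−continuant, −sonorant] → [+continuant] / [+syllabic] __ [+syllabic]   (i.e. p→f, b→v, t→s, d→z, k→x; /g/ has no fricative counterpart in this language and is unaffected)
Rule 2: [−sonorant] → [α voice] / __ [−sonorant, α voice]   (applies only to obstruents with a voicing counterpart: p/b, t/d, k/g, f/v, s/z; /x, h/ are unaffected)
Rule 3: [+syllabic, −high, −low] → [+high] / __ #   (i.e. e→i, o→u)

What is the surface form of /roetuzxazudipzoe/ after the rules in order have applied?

roesusxazuzibzoi

Rule 1 (intervocalic spirantization): /t/ is a stop between vowels /e/ and /u/, so it spirantizes to the fricative [s]. /d/ is a stop between vowels /u/ and /i/, so it spirantizes to the fricative [z]. /roetuzxazudipzoe/ → roesuzxazuzipzoe.
Rule 2 (regressive voicing assimilation): /z/ precedes the voiceless obstruent /x/, so it devoices to [s] by assimilation. /p/ precedes the voiced obstruent /z/, so it voices to [b] by assimilation. /roesuzxazuzipzoe/ → roesusxazuzibzoe.
Rule 3 (final vowel raising): /e/ is a mid vowel in word-final position, so it raises to [i]. /roesusxazuzibzoe/ → roesusxazuzibzoi.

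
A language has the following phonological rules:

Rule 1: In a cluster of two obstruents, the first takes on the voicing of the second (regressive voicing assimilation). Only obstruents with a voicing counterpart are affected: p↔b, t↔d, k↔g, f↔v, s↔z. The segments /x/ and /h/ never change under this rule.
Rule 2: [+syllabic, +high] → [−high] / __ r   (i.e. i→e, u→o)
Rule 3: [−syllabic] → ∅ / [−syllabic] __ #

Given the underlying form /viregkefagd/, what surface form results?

Rule 1 (regressive voicing assimilation): /g/ precedes the voiceless obstruent /k/, so it devoices to [k] by assimilation. /viregkefagd/ → virekkefagd.
Rule 2 (pre-rhotic lowering): /i/ is a high vowel immediately before /r/, so it lowers to [e]. /virekkefagd/ → verekkefagd.
Rule 3 (final cluster simplification): /d/ is the second consonant of a word-final cluster /gd/, so it deletes. /verekkefagd/ → verekkefag.

verekkefag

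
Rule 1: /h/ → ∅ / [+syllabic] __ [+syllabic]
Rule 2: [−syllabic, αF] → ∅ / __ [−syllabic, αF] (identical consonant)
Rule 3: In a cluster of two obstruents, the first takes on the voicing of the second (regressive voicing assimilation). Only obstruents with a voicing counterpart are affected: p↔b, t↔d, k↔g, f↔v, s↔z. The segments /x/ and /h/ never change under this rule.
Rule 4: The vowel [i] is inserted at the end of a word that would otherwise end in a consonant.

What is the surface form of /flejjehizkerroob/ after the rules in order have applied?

flejeiskeroobi

Rule 1 (intervocalic h-deletion): /h/ occurs between vowels /e/ and /i/, so it deletes. /flejjehizkerroob/ → flejjeizkerroob.
Rule 2 (degemination): /jj/ is a geminate; the first /j/ deletes. /rr/ is a geminate; the first /r/ deletes. /flejjeizkerroob/ → flejeizkeroob.
Rule 3 (regressive voicing assimilation): /z/ precedes the voiceless obstruent /k/, so it devoices to [s] by assimilation. /flejeizkeroob/ → flejeiskeroob.
Rule 4 (final i-epenthesis): the form ends in the consonant /b/, so [i] is inserted word-finally. /flejeiskeroob/ → flejeiskeroobi.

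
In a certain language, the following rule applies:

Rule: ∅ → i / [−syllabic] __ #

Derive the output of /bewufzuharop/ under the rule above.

bewufzuharopi

the form ends in the consonant /p/, so [i] is inserted word-finally.
Surface form: [bewufzuharopi].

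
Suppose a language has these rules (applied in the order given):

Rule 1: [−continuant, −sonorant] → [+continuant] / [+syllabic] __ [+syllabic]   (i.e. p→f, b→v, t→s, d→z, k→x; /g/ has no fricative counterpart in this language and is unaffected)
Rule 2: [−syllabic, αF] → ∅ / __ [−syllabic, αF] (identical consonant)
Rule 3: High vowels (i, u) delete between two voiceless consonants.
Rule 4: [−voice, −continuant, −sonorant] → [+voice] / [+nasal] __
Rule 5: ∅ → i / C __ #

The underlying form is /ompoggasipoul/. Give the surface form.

Rule 1 (intervocalic spirantization): /p/ is a stop between vowels /i/ and /o/, so it spirantizes to the fricative [f]. /ompoggasipoul/ → ompoggasifoul.
Rule 2 (degemination): /gg/ is a geminate; the first /g/ deletes. /ompoggasifoul/ → ompogasifoul.
Rule 3 (high vowel syncope): /i/ is a high vowel flanked by voiceless consonants /s/ and /f/, so it deletes. /ompogasifoul/ → ompogasfoul.
Rule 4 (post-nasal voicing): /p/ is a voiceless stop immediately after the nasal /m/, so it voices to [b]. /ompogasfoul/ → ombogasfoul.
Rule 5 (final i-epenthesis): the form ends in the consonant /l/, so [i] is inserted word-finally. /ombogasfoul/ → ombogasfouli.

ombogasfouli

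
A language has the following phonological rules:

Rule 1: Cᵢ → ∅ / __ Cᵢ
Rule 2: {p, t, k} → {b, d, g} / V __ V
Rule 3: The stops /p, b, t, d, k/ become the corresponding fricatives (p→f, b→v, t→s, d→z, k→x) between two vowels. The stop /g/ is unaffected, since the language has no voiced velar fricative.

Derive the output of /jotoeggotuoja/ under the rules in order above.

Rule 1 (degemination): /gg/ is a geminate; the first /g/ deletes. /jotoeggotuoja/ → jotoegotuoja.
Rule 2 (intervocalic voicing): /t/ is a voiceless stop between vowels /o/ and /o/, so it voices to [d]. /t/ is a voiceless stop between vowels /o/ and /u/, so it voices to [d]. /jotoegotuoja/ → jodoegoduoja.
Rule 3 (intervocalic spirantization): /d/ is a stop between vowels /o/ and /o/, so it spirantizes to the fricative [z]. /d/ is a stop between vowels /o/ and /u/, so it spirantizes to the fricative [z]. /jodoegoduoja/ → jozoegozuoja.

jozoegozuoja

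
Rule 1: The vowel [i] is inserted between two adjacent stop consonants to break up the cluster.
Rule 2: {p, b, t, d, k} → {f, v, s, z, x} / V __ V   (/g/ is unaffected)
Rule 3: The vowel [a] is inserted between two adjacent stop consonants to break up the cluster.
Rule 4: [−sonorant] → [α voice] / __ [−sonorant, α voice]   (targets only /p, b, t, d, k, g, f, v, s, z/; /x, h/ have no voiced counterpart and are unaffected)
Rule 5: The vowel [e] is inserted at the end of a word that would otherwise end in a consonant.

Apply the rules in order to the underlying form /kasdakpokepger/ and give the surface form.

Rule 1 (stop-cluster i-epenthesis): /k/ and /p/ form a stop–stop cluster, so [i] is inserted between them. /p/ and /g/ form a stop–stop cluster, so [i] is inserted between them. /kasdakpokepger/ → kasdakipokepiger.
Rule 2 (intervocalic spirantization): /k/ is a stop between vowels /a/ and /i/, so it spirantizes to the fricative [x]. /p/ is a stop between vowels /i/ and /o/, so it spirantizes to the fricative [f]. /k/ is a stop between vowels /o/ and /e/, so it spirantizes to the fricative [x]. /p/ is a stop between vowels /e/ and /i/, so it spirantizes to the fricative [f]. /kasdakipokepiger/ → kasdaxifoxefiger.
Rule 3 (stop-cluster a-epenthesis): no segment meets the environment; /kasdaxifoxefiger/ is unchanged.
Rule 4 (regressive voicing assimilation): /s/ precedes the voiced obstruent /d/, so it voices to [z] by assimilation. /kasdaxifoxefiger/ → kazdaxifoxefiger.
Rule 5 (final e-epenthesis): the form ends in the consonant /r/, so [e] is inserted word-finally. /kazdaxifoxefiger/ → kazdaxifoxefigere.

kazdaxifoxefigere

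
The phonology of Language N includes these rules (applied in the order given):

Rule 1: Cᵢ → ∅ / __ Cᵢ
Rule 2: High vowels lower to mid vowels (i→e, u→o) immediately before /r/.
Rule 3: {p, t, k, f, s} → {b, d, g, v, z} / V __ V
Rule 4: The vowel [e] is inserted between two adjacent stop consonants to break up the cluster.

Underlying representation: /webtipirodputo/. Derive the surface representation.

webetiberodepudo

Rule 1 (degemination): no segment meets the environment; /webtipirodputo/ is unchanged.
Rule 2 (pre-rhotic lowering): /i/ is a high vowel immediately before /r/, so it lowers to [e]. /webtipirodputo/ → webtiperodputo.
Rule 3 (intervocalic voicing): /p/ is a voiceless obstruent between vowels /i/ and /e/, so it voices to [b]. /t/ is a voiceless obstruent between vowels /u/ and /o/, so it voices to [d]. /webtiperodputo/ → webtiberodpudo.
Rule 4 (stop-cluster e-epenthesis): /b/ and /t/ form a stop–stop cluster, so [e] is inserted between them. /d/ and /p/ form a stop–stop cluster, so [e] is inserted between them. /webtiberodpudo/ → webetiberodepudo.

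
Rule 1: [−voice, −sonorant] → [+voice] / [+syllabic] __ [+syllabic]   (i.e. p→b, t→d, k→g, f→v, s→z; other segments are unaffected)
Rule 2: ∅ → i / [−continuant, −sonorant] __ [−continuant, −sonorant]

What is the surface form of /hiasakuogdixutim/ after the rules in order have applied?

Rule 1 (intervocalic voicing): /s/ is a voiceless obstruent between vowels /a/ and /a/, so it voices to [z]. /k/ is a voiceless obstruent between vowels /a/ and /u/, so it voices to [g]. /t/ is a voiceless obstruent between vowels /u/ and /i/, so it voices to [d]. /hiasakuogdixutim/ → hiazaguogdixudim.
Rule 2 (stop-cluster i-epenthesis): /g/ and /d/ form a stop–stop cluster, so [i] is inserted between them. /hiazaguogdixudim/ → hiazaguogidixudim.

hiazaguogidixudim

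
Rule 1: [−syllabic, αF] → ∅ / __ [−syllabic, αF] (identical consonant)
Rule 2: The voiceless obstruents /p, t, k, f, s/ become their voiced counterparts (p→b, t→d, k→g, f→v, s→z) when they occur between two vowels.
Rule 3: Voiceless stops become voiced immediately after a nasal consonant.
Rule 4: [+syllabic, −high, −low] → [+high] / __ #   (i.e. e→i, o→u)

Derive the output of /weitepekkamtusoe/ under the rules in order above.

Rule 1 (degemination): /kk/ is a geminate; the first /k/ deletes. /weitepekkamtusoe/ → weitepekamtusoe.
Rule 2 (intervocalic voicing): /t/ is a voiceless obstruent between vowels /i/ and /e/, so it voices to [d]. /p/ is a voiceless obstruent between vowels /e/ and /e/, so it voices to [b]. /k/ is a voiceless obstruent between vowels /e/ and /a/, so it voices to [g]. /s/ is a voiceless obstruent between vowels /u/ and /o/, so it voices to [z]. /weitepekamtusoe/ → weidebegamtuzoe.
Rule 3 (post-nasal voicing): /t/ is a voiceless stop immediately after the nasal /m/, so it voices to [d]. /weidebegamtuzoe/ → weidebegamduzoe.
Rule 4 (final vowel raising): /e/ is a mid vowel in word-final position, so it raises to [i]. /weidebegamduzoe/ → weidebegamduzoi.

weidebegamduzoi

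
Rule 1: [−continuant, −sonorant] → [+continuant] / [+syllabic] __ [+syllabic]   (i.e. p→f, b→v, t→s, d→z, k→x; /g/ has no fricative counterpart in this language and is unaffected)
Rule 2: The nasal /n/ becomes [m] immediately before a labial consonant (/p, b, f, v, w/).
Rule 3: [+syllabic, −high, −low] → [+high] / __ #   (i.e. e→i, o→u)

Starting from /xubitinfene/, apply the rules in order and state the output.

xuvisimfeni

Rule 1 (intervocalic spirantization): /b/ is a stop between vowels /u/ and /i/, so it spirantizes to the fricative [v]. /t/ is a stop between vowels /i/ and /i/, so it spirantizes to the fricative [s]. /xubitinfene/ → xuvisinfene.
Rule 2 (nasal place assimilation): /n/ precedes the labial consonant /f/, so it assimilates in place to [m]. /xuvisinfene/ → xuvisimfene.
Rule 3 (final vowel raising): /e/ is a mid vowel in word-final position, so it raises to [i]. /xuvisimfene/ → xuvisimfeni.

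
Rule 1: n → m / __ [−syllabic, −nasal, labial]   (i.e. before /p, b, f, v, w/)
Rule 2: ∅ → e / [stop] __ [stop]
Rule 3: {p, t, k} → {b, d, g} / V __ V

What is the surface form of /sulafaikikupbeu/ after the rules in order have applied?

Rule 1 (nasal place assimilation): no segment meets the environment; /sulafaikikupbeu/ is unchanged.
Rule 2 (stop-cluster e-epenthesis): /p/ and /b/ form a stop–stop cluster, so [e] is inserted between them. /sulafaikikupbeu/ → sulafaikikupebeu.
Rule 3 (intervocalic voicing): /k/ is a voiceless stop between vowels /i/ and /i/, so it voices to [g]. /k/ is a voiceless stop between vowels /i/ and /u/, so it voices to [g]. /p/ is a voiceless stop between vowels /u/ and /e/, so it voices to [b]. /sulafaikikupebeu/ → sulafaigigubebeu.

sulafaigigubebeu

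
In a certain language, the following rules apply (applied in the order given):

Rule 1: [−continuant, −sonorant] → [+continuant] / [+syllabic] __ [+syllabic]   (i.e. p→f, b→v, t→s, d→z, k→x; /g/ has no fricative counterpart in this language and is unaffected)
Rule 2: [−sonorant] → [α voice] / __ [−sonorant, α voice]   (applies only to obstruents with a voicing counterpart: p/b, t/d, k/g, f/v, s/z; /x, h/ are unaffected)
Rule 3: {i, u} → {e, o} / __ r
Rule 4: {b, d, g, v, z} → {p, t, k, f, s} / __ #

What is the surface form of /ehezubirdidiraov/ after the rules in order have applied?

ehezuverdizeraof

Rule 1 (intervocalic spirantization): /b/ is a stop between vowels /u/ and /i/, so it spirantizes to the fricative [v]. /d/ is a stop between vowels /i/ and /i/, so it spirantizes to the fricative [z]. /ehezubirdidiraov/ → ehezuvirdiziraov.
Rule 2 (regressive voicing assimilation): no segment meets the environment; /ehezuvirdiziraov/ is unchanged.
Rule 3 (pre-rhotic lowering): /i/ is a high vowel immediately before /r/, so it lowers to [e]. /i/ is a high vowel immediately before /r/, so it lowers to [e]. /ehezuvirdiziraov/ → ehezuverdizeraov.
Rule 4 (final devoicing): /v/ is a voiced obstruent in word-final position, so it devoices to [f]. /ehezuverdizeraov/ → ehezuverdizeraof.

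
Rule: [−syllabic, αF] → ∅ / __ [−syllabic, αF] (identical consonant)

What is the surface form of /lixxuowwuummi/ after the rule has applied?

lixuowuumi

/xx/ is a geminate; the first /x/ deletes.
/ww/ is a geminate; the first /w/ deletes.
/mm/ is a geminate; the first /m/ deletes.
The other instances of /l/, /x/, /w/, /m/ do not occur in the required environment and remain unchanged.
Surface form: [lixuowuumi].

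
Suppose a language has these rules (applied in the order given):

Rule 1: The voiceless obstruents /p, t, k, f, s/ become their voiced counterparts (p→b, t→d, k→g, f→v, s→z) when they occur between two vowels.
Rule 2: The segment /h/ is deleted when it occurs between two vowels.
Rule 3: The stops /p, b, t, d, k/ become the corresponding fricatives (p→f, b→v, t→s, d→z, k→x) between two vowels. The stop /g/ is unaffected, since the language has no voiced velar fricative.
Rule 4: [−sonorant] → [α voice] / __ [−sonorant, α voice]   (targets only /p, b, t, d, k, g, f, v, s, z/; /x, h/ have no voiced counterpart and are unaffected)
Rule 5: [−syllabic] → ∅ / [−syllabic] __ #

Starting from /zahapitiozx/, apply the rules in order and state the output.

Rule 1 (intervocalic voicing): /p/ is a voiceless obstruent between vowels /a/ and /i/, so it voices to [b]. /t/ is a voiceless obstruent between vowels /i/ and /i/, so it voices to [d]. /zahapitiozx/ → zahabidiozx.
Rule 2 (intervocalic h-deletion): /h/ occurs between vowels /a/ and /a/, so it deletes. /zahabidiozx/ → zaabidiozx.
Rule 3 (intervocalic spirantization): /b/ is a stop between vowels /a/ and /i/, so it spirantizes to the fricative [v]. /d/ is a stop between vowels /i/ and /i/, so it spirantizes to the fricative [z]. /zaabidiozx/ → zaaviziozx.
Rule 4 (regressive voicing assimilation): /z/ precedes the voiceless obstruent /x/, so it devoices to [s] by assimilation. /zaaviziozx/ → zaaviziosx.
Rule 5 (final cluster simplification): /x/ is the second consonant of a word-final cluster /sx/, so it deletes. /zaaviziosx/ → zaavizios.

zaavizios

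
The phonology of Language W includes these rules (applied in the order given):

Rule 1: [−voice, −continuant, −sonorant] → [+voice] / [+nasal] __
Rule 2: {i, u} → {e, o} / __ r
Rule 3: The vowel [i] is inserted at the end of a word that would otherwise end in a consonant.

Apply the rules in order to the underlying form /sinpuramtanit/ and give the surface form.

Rule 1 (post-nasal voicing): /p/ is a voiceless stop immediately after the nasal /n/, so it voices to [b]. /t/ is a voiceless stop immediately after the nasal /m/, so it voices to [d]. /sinpuramtanit/ → sinburamdanit.
Rule 2 (pre-rhotic lowering): /u/ is a high vowel immediately before /r/, so it lowers to [o]. /sinburamdanit/ → sinboramdanit.
Rule 3 (final i-epenthesis): the form ends in the consonant /t/, so [i] is inserted word-finally. /sinboramdanit/ → sinboramdaniti.

sinboramdaniti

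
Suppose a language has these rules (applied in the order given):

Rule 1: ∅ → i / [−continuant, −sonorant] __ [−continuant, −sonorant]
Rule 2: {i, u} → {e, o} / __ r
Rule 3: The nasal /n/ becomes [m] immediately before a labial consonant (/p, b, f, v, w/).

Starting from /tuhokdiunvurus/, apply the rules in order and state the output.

tuhokidiumvorus

Rule 1 (stop-cluster i-epenthesis): /k/ and /d/ form a stop–stop cluster, so [i] is inserted between them. /tuhokdiunvurus/ → tuhokidiunvurus.
Rule 2 (pre-rhotic lowering): /u/ is a high vowel immediately before /r/, so it lowers to [o]. /tuhokidiunvurus/ → tuhokidiunvorus.
Rule 3 (nasal place assimilation): /n/ precedes the labial consonant /v/, so it assimilates in place to [m]. /tuhokidiunvorus/ → tuhokidiumvorus.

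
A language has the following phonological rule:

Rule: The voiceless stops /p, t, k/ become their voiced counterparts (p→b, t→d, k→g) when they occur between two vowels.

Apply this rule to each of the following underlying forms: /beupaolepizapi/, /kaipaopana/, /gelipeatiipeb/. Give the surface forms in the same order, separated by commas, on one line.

beubaolebizabi, kaibaobana, gelibeadiibeb

/beupaolepizapi/: /p/ is a voiceless stop between vowels /u/ and /a/, so it voices to [b]. /p/ is a voiceless stop between vowels /e/ and /i/, so it voices to [b]. /p/ is a voiceless stop between vowels /a/ and /i/, so it voices to [b]. → [beubaolebizabi].
/kaipaopana/: /p/ is a voiceless stop between vowels /i/ and /a/, so it voices to [b]. /p/ is a voiceless stop between vowels /o/ and /a/, so it voices to [b]. → [kaibaobana].
/gelipeatiipeb/: /p/ is a voiceless stop between vowels /i/ and /e/, so it voices to [b]. /t/ is a voiceless stop between vowels /a/ and /i/, so it voices to [d]. /p/ is a voiceless stop between vowels /i/ and /e/, so it voices to [b]. → [gelibeadiibeb].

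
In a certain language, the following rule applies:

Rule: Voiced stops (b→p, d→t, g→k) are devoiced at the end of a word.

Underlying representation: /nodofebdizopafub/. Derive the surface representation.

Scanning /nodofebdizopafub/: /d/ at position 3 is not in the conditioning environment; /b/ at position 7 is not in the conditioning environment; /d/ at position 8 is not in the conditioning environment; /b/ is a voiced stop in word-final position, so it devoices to [p].
Result: [nodofebdizopafup].

nodofebdizopafup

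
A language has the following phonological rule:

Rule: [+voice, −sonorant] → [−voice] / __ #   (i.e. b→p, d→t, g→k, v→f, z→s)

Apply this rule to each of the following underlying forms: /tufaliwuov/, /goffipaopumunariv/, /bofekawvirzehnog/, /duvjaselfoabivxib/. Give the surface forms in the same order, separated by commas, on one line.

/tufaliwuov/: /v/ is a voiced obstruent in word-final position, so it devoices to [f]. → [tufaliwuof].
/goffipaopumunariv/: /v/ is a voiced obstruent in word-final position, so it devoices to [f]. → [goffipaopumunarif].
/bofekawvirzehnog/: /g/ is a voiced obstruent in word-final position, so it devoices to [k]. → [bofekawvirzehnok].
/duvjaselfoabivxib/: /b/ is a voiced obstruent in word-final position, so it devoices to [p]. → [duvjaselfoabivxip].

tufaliwuof, goffipaopumunarif, bofekawvirzehnok, duvjaselfoabivxip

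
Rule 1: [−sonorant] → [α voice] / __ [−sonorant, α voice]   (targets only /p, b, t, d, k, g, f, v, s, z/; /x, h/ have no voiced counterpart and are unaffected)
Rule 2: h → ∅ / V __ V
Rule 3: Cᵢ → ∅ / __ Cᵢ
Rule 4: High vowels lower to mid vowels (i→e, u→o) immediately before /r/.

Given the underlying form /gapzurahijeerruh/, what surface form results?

gabzoraijeeruh

Rule 1 (regressive voicing assimilation): /p/ precedes the voiced obstruent /z/, so it voices to [b] by assimilation. /gapzurahijeerruh/ → gabzurahijeerruh.
Rule 2 (intervocalic h-deletion): /h/ occurs between vowels /a/ and /i/, so it deletes. /gabzurahijeerruh/ → gabzuraijeerruh.
Rule 3 (degemination): /rr/ is a geminate; the first /r/ deletes. /gabzuraijeerruh/ → gabzuraijeeruh.
Rule 4 (pre-rhotic lowering): /u/ is a high vowel immediately before /r/, so it lowers to [o]. /gabzuraijeeruh/ → gabzoraijeeruh.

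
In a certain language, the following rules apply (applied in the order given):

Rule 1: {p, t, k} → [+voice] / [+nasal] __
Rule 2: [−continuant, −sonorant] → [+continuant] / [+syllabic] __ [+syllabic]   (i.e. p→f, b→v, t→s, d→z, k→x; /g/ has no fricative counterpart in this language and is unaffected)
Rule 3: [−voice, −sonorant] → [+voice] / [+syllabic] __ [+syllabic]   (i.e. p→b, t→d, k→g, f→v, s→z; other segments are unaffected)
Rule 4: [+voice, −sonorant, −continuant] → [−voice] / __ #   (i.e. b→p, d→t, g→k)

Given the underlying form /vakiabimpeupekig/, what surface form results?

Rule 1 (post-nasal voicing): /p/ is a voiceless stop immediately after the nasal /m/, so it voices to [b]. /vakiabimpeupekig/ → vakiabimbeupekig.
Rule 2 (intervocalic spirantization): /k/ is a stop between vowels /a/ and /i/, so it spirantizes to the fricative [x]. /b/ is a stop between vowels /a/ and /i/, so it spirantizes to the fricative [v]. /p/ is a stop between vowels /u/ and /e/, so it spirantizes to the fricative [f]. /k/ is a stop between vowels /e/ and /i/, so it spirantizes to the fricative [x]. /vakiabimbeupekig/ → vaxiavimbeufexig.
Rule 3 (intervocalic voicing): /f/ is a voiceless obstruent between vowels /u/ and /e/, so it voices to [v]. /vaxiavimbeufexig/ → vaxiavimbeuvexig.
Rule 4 (final devoicing): /g/ is a voiced stop in word-final position, so it devoices to [k]. /vaxiavimbeuvexig/ → vaxiavimbeuvexik.

vaxiavimbeuvexik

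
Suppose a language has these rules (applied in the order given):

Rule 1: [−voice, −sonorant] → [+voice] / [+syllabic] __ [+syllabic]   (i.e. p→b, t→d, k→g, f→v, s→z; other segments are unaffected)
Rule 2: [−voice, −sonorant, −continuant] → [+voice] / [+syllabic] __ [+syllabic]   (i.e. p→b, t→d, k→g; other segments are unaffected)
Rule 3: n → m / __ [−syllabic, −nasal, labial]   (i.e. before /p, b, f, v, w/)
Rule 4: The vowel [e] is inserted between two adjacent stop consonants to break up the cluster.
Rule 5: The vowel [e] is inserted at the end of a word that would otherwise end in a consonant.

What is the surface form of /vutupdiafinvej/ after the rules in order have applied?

Rule 1 (intervocalic voicing): /t/ is a voiceless obstruent between vowels /u/ and /u/, so it voices to [d]. /f/ is a voiceless obstruent between vowels /a/ and /i/, so it voices to [v]. /vutupdiafinvej/ → vudupdiavinvej.
Rule 2 (intervocalic voicing): no segment meets the environment; /vudupdiavinvej/ is unchanged.
Rule 3 (nasal place assimilation): /n/ precedes the labial consonant /v/, so it assimilates in place to [m]. /vudupdiavinvej/ → vudupdiavimvej.
Rule 4 (stop-cluster e-epenthesis): /p/ and /d/ form a stop–stop cluster, so [e] is inserted between them. /vudupdiavimvej/ → vudupediavimvej.
Rule 5 (final e-epenthesis): the form ends in the consonant /j/, so [e] is inserted word-finally. /vudupediavimvej/ → vudupediavimveje.

vudupediavimveje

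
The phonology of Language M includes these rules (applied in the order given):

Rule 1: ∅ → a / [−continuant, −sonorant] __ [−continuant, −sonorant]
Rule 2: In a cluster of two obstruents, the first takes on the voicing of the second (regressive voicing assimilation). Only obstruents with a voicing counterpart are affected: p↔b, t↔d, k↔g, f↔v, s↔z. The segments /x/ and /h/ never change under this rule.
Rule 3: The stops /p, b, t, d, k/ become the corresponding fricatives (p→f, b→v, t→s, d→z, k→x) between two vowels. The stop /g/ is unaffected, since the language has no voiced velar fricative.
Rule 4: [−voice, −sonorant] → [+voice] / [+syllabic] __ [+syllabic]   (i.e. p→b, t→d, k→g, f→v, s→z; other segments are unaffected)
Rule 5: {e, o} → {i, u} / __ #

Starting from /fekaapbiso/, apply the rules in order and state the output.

fexaavavizu

Rule 1 (stop-cluster a-epenthesis): /p/ and /b/ form a stop–stop cluster, so [a] is inserted between them. /fekaapbiso/ → fekaapabiso.
Rule 2 (regressive voicing assimilation): no segment meets the environment; /fekaapabiso/ is unchanged.
Rule 3 (intervocalic spirantization): /k/ is a stop between vowels /e/ and /a/, so it spirantizes to the fricative [x]. /p/ is a stop between vowels /a/ and /a/, so it spirantizes to the fricative [f]. /b/ is a stop between vowels /a/ and /i/, so it spirantizes to the fricative [v]. /fekaapabiso/ → fexaafaviso.
Rule 4 (intervocalic voicing): /f/ is a voiceless obstruent between vowels /a/ and /a/, so it voices to [v]. /s/ is a voiceless obstruent between vowels /i/ and /o/, so it voices to [z]. /fexaafaviso/ → fexaavavizo.
Rule 5 (final vowel raising): /o/ is a mid vowel in word-final position, so it raises to [u]. /fexaavavizo/ → fexaavavizu.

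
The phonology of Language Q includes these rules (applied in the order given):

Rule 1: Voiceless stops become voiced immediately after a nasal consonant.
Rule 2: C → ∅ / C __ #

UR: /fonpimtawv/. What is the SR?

Rule 1 (post-nasal voicing): /p/ is a voiceless stop immediately after the nasal /n/, so it voices to [b]. /t/ is a voiceless stop immediately after the nasal /m/, so it voices to [d]. /fonpimtawv/ → fonbimdawv.
Rule 2 (final cluster simplification): /v/ is the second consonant of a word-final cluster /wv/, so it deletes. /fonbimdawv/ → fonbimdaw.

fonbimdaw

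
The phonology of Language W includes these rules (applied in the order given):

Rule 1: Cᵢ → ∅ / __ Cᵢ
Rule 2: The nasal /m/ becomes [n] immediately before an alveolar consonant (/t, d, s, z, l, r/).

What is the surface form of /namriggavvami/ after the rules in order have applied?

Rule 1 (degemination): /gg/ is a geminate; the first /g/ deletes. /vv/ is a geminate; the first /v/ deletes. /namriggavvami/ → namrigavami.
Rule 2 (nasal place assimilation): /m/ precedes the alveolar consonant /r/, so it assimilates in place to [n]. /namrigavami/ → nanrigavami.

nanrigavami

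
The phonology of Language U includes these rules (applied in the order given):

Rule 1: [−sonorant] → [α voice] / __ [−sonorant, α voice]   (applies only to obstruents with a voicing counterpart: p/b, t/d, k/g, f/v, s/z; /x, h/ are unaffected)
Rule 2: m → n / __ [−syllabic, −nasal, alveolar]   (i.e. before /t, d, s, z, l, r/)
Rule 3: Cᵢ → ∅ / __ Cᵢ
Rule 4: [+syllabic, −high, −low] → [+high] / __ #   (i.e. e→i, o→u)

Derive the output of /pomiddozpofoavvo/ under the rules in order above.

Rule 1 (regressive voicing assimilation): /z/ precedes the voiceless obstruent /p/, so it devoices to [s] by assimilation. /pomiddozpofoavvo/ → pomiddospofoavvo.
Rule 2 (nasal place assimilation): no segment meets the environment; /pomiddospofoavvo/ is unchanged.
Rule 3 (degemination): /dd/ is a geminate; the first /d/ deletes. /vv/ is a geminate; the first /v/ deletes. /pomiddospofoavvo/ → pomidospofoavo.
Rule 4 (final vowel raising): /o/ is a mid vowel in word-final position, so it raises to [u]. /pomidospofoavo/ → pomidospofoavu.

pomidospofoavu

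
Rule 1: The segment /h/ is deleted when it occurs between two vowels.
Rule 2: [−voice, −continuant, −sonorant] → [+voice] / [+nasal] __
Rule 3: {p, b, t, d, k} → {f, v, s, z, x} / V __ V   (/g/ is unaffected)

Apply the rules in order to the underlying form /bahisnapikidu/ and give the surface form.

baisnafixizu

Rule 1 (intervocalic h-deletion): /h/ occurs between vowels /a/ and /i/, so it deletes. /bahisnapikidu/ → baisnapikidu.
Rule 2 (post-nasal voicing): no segment meets the environment; /baisnapikidu/ is unchanged.
Rule 3 (intervocalic spirantization): /p/ is a stop between vowels /a/ and /i/, so it spirantizes to the fricative [f]. /k/ is a stop between vowels /i/ and /i/, so it spirantizes to the fricative [x]. /d/ is a stop between vowels /i/ and /u/, so it spirantizes to the fricative [z]. /baisnapikidu/ → baisnafixizu.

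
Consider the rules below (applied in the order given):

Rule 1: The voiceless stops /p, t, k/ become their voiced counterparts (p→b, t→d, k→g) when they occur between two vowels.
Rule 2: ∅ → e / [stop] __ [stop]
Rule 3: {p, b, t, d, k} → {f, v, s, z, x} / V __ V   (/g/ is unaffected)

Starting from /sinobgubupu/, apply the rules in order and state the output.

Rule 1 (intervocalic voicing): /p/ is a voiceless stop between vowels /u/ and /u/, so it voices to [b]. /sinobgubupu/ → sinobgububu.
Rule 2 (stop-cluster e-epenthesis): /b/ and /g/ form a stop–stop cluster, so [e] is inserted between them. /sinobgububu/ → sinobegububu.
Rule 3 (intervocalic spirantization): /b/ is a stop between vowels /o/ and /e/, so it spirantizes to the fricative [v]. /b/ is a stop between vowels /u/ and /u/, so it spirantizes to the fricative [v]. /b/ is a stop between vowels /u/ and /u/, so it spirantizes to the fricative [v]. /sinobegububu/ → sinoveguvuvu.

sinoveguvuvu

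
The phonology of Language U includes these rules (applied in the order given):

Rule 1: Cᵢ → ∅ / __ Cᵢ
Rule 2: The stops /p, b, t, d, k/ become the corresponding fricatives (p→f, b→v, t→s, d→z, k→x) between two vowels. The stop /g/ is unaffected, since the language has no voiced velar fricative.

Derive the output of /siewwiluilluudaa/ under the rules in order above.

Rule 1 (degemination): /ww/ is a geminate; the first /w/ deletes. /ll/ is a geminate; the first /l/ deletes. /siewwiluilluudaa/ → siewiluiluudaa.
Rule 2 (intervocalic spirantization): /d/ is a stop between vowels /u/ and /a/, so it spirantizes to the fricative [z]. /siewiluiluudaa/ → siewiluiluuzaa.

siewiluiluuzaa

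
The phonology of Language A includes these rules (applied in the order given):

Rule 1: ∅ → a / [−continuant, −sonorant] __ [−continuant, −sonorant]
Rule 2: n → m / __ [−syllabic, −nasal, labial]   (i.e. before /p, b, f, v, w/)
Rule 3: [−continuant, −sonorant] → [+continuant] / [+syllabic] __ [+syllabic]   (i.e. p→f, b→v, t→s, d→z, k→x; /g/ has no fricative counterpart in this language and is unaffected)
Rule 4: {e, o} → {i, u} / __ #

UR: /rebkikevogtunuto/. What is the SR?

revaxixevogasunusu

Rule 1 (stop-cluster a-epenthesis): /b/ and /k/ form a stop–stop cluster, so [a] is inserted between them. /g/ and /t/ form a stop–stop cluster, so [a] is inserted between them. /rebkikevogtunuto/ → rebakikevogatunuto.
Rule 2 (nasal place assimilation): no segment meets the environment; /rebakikevogatunuto/ is unchanged.
Rule 3 (intervocalic spirantization): /b/ is a stop between vowels /e/ and /a/, so it spirantizes to the fricative [v]. /k/ is a stop between vowels /a/ and /i/, so it spirantizes to the fricative [x]. /k/ is a stop between vowels /i/ and /e/, so it spirantizes to the fricative [x]. /t/ is a stop between vowels /a/ and /u/, so it spirantizes to the fricative [s]. /t/ is a stop between vowels /u/ and /o/, so it spirantizes to the fricative [s]. /rebakikevogatunuto/ → revaxixevogasunuso.
Rule 4 (final vowel raising): /o/ is a mid vowel in word-final position, so it raises to [u]. /revaxixevogasunuso/ → revaxixevogasunusu.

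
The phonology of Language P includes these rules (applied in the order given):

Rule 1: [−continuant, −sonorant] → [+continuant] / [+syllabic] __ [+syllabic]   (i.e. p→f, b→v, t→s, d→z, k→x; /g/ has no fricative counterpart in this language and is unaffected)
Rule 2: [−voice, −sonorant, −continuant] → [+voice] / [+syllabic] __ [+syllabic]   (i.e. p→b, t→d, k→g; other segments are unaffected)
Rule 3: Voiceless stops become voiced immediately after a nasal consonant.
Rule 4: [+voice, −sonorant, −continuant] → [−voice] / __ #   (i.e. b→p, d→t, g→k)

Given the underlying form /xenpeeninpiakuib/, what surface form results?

Rule 1 (intervocalic spirantization): /k/ is a stop between vowels /a/ and /u/, so it spirantizes to the fricative [x]. /xenpeeninpiakuib/ → xenpeeninpiaxuib.
Rule 2 (intervocalic voicing): no segment meets the environment; /xenpeeninpiaxuib/ is unchanged.
Rule 3 (post-nasal voicing): /p/ is a voiceless stop immediately after the nasal /n/, so it voices to [b]. /p/ is a voiceless stop immediately after the nasal /n/, so it voices to [b]. /xenpeeninpiaxuib/ → xenbeeninbiaxuib.
Rule 4 (final devoicing): /b/ is a voiced stop in word-final position, so it devoices to [p]. /xenbeeninbiaxuib/ → xenbeeninbiaxuip.

xenbeeninbiaxuip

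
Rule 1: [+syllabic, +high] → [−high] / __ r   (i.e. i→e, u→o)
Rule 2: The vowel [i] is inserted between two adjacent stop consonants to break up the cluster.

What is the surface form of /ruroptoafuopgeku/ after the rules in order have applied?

roropitoafuopigeku

Rule 1 (pre-rhotic lowering): /u/ is a high vowel immediately before /r/, so it lowers to [o]. /ruroptoafuopgeku/ → roroptoafuopgeku.
Rule 2 (stop-cluster i-epenthesis): /p/ and /t/ form a stop–stop cluster, so [i] is inserted between them. /p/ and /g/ form a stop–stop cluster, so [i] is inserted between them. /roroptoafuopgeku/ → roropitoafuopigeku.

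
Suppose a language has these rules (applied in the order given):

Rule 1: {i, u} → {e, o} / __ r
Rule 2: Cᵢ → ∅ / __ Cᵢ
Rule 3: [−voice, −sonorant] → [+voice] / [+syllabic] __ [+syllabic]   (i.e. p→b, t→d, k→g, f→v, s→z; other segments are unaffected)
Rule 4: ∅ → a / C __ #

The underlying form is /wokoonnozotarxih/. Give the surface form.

Rule 1 (pre-rhotic lowering): no segment meets the environment; /wokoonnozotarxih/ is unchanged.
Rule 2 (degemination): /nn/ is a geminate; the first /n/ deletes. /wokoonnozotarxih/ → wokoonozotarxih.
Rule 3 (intervocalic voicing): /k/ is a voiceless obstruent between vowels /o/ and /o/, so it voices to [g]. /t/ is a voiceless obstruent between vowels /o/ and /a/, so it voices to [d]. /wokoonozotarxih/ → wogoonozodarxih.
Rule 4 (final a-epenthesis): the form ends in the consonant /h/, so [a] is inserted word-finally. /wogoonozodarxih/ → wogoonozodarxiha.

wogoonozodarxiha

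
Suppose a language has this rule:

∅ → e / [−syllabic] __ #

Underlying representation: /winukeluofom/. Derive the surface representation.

winukeluofome

the form ends in the consonant /m/, so [e] is inserted word-finally.
Surface form: [winukeluofome].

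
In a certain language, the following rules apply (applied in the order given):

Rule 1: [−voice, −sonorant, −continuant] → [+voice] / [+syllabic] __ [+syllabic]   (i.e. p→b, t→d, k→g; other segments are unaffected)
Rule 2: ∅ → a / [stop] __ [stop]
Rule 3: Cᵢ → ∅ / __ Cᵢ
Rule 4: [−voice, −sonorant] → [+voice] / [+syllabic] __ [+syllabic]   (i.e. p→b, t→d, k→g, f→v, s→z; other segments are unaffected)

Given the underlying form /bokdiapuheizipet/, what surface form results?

bogadiabuheizibet

Rule 1 (intervocalic voicing): /p/ is a voiceless stop between vowels /a/ and /u/, so it voices to [b]. /p/ is a voiceless stop between vowels /i/ and /e/, so it voices to [b]. /bokdiapuheizipet/ → bokdiabuheizibet.
Rule 2 (stop-cluster a-epenthesis): /k/ and /d/ form a stop–stop cluster, so [a] is inserted between them. /bokdiabuheizibet/ → bokadiabuheizibet.
Rule 3 (degemination): no segment meets the environment; /bokadiabuheizibet/ is unchanged.
Rule 4 (intervocalic voicing): /k/ is a voiceless obstruent between vowels /o/ and /a/, so it voices to [g]. /bokadiabuheizibet/ → bogadiabuheizibet.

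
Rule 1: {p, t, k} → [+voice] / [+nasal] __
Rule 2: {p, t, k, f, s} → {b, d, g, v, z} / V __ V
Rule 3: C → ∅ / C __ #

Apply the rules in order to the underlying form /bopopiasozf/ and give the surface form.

Rule 1 (post-nasal voicing): no segment meets the environment; /bopopiasozf/ is unchanged.
Rule 2 (intervocalic voicing): /p/ is a voiceless obstruent between vowels /o/ and /o/, so it voices to [b]. /p/ is a voiceless obstruent between vowels /o/ and /i/, so it voices to [b]. /s/ is a voiceless obstruent between vowels /a/ and /o/, so it voices to [z]. /bopopiasozf/ → bobobiazozf.
Rule 3 (final cluster simplification): /f/ is the second consonant of a word-final cluster /zf/, so it deletes. /bobobiazozf/ → bobobiazoz.

bobobiazoz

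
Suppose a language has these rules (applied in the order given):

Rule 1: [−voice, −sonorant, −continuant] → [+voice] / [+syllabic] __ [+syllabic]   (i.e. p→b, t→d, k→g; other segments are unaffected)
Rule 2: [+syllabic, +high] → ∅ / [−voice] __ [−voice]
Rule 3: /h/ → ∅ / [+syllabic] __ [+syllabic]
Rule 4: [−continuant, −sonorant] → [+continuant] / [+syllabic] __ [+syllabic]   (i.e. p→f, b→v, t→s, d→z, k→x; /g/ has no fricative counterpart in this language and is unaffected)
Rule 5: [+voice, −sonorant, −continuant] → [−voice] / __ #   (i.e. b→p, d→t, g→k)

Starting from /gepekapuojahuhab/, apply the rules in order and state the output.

gevegavuojahhap

Rule 1 (intervocalic voicing): /p/ is a voiceless stop between vowels /e/ and /e/, so it voices to [b]. /k/ is a voiceless stop between vowels /e/ and /a/, so it voices to [g]. /p/ is a voiceless stop between vowels /a/ and /u/, so it voices to [b]. /gepekapuojahuhab/ → gebegabuojahuhab.
Rule 2 (high vowel syncope): /u/ is a high vowel flanked by voiceless consonants /h/ and /h/, so it deletes. /gebegabuojahuhab/ → gebegabuojahhab.
Rule 3 (intervocalic h-deletion): no segment meets the environment; /gebegabuojahhab/ is unchanged.
Rule 4 (intervocalic spirantization): /b/ is a stop between vowels /e/ and /e/, so it spirantizes to the fricative [v]. /b/ is a stop between vowels /a/ and /u/, so it spirantizes to the fricative [v]. /gebegabuojahhab/ → gevegavuojahhab.
Rule 5 (final devoicing): /b/ is a voiced stop in word-final position, so it devoices to [p]. /gevegavuojahhab/ → gevegavuojahhap.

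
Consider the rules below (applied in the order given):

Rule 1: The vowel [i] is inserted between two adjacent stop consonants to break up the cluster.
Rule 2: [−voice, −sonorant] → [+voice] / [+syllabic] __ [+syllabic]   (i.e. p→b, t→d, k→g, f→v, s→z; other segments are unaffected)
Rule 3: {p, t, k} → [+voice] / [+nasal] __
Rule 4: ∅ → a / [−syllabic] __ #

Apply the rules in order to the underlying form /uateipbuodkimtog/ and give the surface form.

uadeibibuodigimdoga

Rule 1 (stop-cluster i-epenthesis): /p/ and /b/ form a stop–stop cluster, so [i] is inserted between them. /d/ and /k/ form a stop–stop cluster, so [i] is inserted between them. /uateipbuodkimtog/ → uateipibuodikimtog.
Rule 2 (intervocalic voicing): /t/ is a voiceless obstruent between vowels /a/ and /e/, so it voices to [d]. /p/ is a voiceless obstruent between vowels /i/ and /i/, so it voices to [b]. /k/ is a voiceless obstruent between vowels /i/ and /i/, so it voices to [g]. /uateipibuodikimtog/ → uadeibibuodigimtog.
Rule 3 (post-nasal voicing): /t/ is a voiceless stop immediately after the nasal /m/, so it voices to [d]. /uadeibibuodigimtog/ → uadeibibuodigimdog.
Rule 4 (final a-epenthesis): the form ends in the consonant /g/, so [a] is inserted word-finally. /uadeibibuodigimdog/ → uadeibibuodigimdoga.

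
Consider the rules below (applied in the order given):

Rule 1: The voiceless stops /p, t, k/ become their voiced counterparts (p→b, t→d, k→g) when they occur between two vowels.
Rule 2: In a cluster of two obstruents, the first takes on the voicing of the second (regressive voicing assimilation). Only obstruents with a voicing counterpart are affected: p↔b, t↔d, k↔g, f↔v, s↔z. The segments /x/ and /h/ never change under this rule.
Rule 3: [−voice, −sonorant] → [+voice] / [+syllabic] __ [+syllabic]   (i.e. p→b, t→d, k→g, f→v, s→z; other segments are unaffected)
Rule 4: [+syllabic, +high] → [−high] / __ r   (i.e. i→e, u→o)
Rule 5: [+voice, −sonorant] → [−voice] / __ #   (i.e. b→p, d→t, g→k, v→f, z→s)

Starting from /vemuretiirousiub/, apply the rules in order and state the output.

Rule 1 (intervocalic voicing): /t/ is a voiceless stop between vowels /e/ and /i/, so it voices to [d]. /vemuretiirousiub/ → vemurediirousiub.
Rule 2 (regressive voicing assimilation): no segment meets the environment; /vemurediirousiub/ is unchanged.
Rule 3 (intervocalic voicing): /s/ is a voiceless obstruent between vowels /u/ and /i/, so it voices to [z]. /vemurediirousiub/ → vemurediirouziub.
Rule 4 (pre-rhotic lowering): /u/ is a high vowel immediately before /r/, so it lowers to [o]. /i/ is a high vowel immediately before /r/, so it lowers to [e]. /vemurediirouziub/ → vemoredierouziub.
Rule 5 (final devoicing): /b/ is a voiced obstruent in word-final position, so it devoices to [p]. /vemoredierouziub/ → vemoredierouziup.

vemoredierouziup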